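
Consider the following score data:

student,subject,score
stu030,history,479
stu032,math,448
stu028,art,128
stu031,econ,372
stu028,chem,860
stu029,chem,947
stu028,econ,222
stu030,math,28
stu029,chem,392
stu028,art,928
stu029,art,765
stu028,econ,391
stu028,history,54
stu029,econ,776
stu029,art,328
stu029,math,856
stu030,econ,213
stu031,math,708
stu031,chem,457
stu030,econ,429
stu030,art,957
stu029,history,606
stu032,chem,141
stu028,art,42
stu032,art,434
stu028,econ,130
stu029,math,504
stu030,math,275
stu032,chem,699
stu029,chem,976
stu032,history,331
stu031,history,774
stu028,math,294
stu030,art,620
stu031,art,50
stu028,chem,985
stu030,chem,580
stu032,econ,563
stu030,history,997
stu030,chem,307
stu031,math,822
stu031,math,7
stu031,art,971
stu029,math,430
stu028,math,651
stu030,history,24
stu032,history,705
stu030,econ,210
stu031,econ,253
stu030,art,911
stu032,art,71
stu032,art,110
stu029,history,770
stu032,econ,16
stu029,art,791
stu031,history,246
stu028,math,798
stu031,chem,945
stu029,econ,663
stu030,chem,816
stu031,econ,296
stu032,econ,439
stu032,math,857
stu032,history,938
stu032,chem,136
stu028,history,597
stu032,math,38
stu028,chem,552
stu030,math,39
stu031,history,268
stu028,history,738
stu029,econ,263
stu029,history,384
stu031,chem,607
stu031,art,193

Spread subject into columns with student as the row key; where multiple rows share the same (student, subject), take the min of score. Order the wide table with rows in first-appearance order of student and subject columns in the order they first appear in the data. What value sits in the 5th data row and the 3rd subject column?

328

With rows in first-appearance order of student, row 5 is student=stu029. subject columns in first-appearance order: history, math, art, econ, chem; column 3 is art.
Long rows with student=stu029, subject=art: min(765, 328, 791) = 328.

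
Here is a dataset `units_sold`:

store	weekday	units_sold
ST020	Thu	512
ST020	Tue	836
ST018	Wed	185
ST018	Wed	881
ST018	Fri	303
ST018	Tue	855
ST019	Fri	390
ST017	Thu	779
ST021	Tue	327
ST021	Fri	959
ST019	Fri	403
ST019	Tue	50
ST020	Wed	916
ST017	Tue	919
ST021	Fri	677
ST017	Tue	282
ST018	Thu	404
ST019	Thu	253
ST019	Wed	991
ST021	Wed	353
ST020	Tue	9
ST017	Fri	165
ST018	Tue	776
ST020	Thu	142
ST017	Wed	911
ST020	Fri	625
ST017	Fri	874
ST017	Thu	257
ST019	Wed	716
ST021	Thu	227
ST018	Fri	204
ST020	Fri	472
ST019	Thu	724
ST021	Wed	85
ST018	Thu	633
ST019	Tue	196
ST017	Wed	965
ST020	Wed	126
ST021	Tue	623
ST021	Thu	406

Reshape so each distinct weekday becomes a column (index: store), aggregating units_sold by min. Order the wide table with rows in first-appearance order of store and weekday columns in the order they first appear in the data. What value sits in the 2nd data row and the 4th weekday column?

204

With rows in first-appearance order of store, row 2 is store=ST018. weekday columns in first-appearance order: Thu, Tue, Wed, Fri; column 4 is Fri.
Long rows with store=ST018, weekday=Fri: min(303, 204) = 204.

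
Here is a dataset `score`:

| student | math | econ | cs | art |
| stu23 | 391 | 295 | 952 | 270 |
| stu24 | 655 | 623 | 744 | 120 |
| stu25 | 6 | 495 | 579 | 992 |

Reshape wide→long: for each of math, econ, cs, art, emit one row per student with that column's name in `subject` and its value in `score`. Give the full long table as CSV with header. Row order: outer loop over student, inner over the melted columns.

student,subject,score
stu23,math,391
stu23,econ,295
stu23,cs,952
stu23,art,270
stu24,math,655
stu24,econ,623
stu24,cs,744
stu24,art,120
stu25,math,6
stu25,econ,495
stu25,cs,579
stu25,art,992

Each (student, column) pair becomes one row: 3 × 4 = 12 rows.
For example, (stu23, math) → score=391.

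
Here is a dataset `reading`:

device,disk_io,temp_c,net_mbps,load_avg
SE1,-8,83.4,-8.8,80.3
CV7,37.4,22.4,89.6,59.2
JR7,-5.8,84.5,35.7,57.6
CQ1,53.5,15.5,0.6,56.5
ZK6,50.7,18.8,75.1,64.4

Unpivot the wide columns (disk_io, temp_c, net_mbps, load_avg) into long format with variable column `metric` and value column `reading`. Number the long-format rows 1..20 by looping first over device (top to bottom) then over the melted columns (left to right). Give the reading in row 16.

20 rows total (5 × 4). Row 16: index ⌊(16-1)/4⌋ = 3 into device → CQ1; (16-1) mod 4 = 3 into the melted columns → load_avg.
So row 16 is (CQ1, load_avg, 56.5); reading = 56.5.

56.5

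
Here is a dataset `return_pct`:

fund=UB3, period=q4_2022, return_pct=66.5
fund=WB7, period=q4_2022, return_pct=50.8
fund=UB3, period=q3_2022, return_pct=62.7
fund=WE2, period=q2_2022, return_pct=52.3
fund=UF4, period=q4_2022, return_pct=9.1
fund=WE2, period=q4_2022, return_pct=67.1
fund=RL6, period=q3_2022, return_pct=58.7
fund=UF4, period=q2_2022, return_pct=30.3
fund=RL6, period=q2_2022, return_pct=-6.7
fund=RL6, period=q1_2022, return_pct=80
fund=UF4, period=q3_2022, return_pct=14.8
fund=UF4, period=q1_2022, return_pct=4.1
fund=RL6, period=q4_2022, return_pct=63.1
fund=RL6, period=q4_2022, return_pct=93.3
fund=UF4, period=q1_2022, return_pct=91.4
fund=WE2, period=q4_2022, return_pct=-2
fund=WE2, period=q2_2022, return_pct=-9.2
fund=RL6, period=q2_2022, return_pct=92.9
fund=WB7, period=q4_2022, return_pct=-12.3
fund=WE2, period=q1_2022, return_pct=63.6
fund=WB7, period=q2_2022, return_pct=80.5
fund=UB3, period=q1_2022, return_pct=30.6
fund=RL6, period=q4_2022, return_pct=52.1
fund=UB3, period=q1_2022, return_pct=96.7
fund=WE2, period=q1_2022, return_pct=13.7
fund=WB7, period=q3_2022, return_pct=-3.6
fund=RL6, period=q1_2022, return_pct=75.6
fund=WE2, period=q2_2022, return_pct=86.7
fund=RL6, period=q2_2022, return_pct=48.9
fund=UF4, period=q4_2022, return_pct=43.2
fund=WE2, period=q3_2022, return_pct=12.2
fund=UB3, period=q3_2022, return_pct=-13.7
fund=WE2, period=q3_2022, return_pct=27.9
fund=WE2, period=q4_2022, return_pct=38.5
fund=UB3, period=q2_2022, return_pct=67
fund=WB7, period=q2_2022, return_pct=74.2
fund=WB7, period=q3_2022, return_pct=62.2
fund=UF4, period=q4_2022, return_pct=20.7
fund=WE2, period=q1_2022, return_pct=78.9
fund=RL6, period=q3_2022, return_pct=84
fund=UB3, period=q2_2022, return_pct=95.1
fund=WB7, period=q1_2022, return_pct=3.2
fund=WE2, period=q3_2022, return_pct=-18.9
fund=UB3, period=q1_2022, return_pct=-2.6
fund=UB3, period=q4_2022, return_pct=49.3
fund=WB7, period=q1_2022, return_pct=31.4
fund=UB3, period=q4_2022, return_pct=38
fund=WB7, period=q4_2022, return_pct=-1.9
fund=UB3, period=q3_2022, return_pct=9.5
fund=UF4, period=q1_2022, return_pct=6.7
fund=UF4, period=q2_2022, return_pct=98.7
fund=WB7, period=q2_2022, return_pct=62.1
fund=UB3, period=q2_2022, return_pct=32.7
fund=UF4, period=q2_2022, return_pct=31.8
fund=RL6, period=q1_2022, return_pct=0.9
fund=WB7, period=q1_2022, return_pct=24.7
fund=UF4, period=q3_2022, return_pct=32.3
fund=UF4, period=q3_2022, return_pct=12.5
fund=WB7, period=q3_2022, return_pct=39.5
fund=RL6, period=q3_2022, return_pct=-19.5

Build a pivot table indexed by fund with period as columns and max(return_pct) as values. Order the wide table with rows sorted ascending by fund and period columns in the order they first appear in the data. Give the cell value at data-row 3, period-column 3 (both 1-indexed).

98.7

With rows sorted ascending by fund, row 3 is fund=UF4. period columns in first-appearance order: q4_2022, q3_2022, q2_2022, q1_2022; column 3 is q2_2022.
Long rows with fund=UF4, period=q2_2022: max(30.3, 98.7, 31.8) = 98.7.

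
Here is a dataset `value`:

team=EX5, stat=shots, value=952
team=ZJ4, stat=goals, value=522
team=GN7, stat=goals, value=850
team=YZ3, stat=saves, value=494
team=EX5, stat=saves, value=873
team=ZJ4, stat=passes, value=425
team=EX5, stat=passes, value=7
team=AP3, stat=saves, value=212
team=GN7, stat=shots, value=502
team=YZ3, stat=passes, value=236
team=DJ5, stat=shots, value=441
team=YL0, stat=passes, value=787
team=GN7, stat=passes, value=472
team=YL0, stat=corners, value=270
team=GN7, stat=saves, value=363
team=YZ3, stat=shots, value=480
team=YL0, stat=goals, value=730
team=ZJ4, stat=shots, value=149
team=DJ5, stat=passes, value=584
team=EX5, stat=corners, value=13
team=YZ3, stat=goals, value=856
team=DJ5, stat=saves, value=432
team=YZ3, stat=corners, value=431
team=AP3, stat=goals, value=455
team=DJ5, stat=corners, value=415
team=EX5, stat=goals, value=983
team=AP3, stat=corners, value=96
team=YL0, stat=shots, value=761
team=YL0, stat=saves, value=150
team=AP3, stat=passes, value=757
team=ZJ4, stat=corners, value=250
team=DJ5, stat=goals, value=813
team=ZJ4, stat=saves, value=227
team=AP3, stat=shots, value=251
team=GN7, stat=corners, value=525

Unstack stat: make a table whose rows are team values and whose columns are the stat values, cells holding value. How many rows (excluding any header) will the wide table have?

7

7 distinct team values → 7 rows.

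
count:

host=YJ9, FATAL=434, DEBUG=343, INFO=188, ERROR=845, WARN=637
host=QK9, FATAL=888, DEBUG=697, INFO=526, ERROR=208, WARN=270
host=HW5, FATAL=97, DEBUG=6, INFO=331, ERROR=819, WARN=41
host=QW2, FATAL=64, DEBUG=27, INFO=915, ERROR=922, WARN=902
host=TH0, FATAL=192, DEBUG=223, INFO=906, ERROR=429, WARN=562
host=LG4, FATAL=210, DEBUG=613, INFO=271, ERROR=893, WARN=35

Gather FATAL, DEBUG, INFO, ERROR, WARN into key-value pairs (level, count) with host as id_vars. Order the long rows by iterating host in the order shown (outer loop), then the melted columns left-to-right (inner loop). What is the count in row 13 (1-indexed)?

30 rows total (6 × 5). Row 13: index ⌊(13-1)/5⌋ = 2 into host → HW5; (13-1) mod 5 = 2 into the melted columns → INFO.
So row 13 is (HW5, INFO, 331); count = 331.

331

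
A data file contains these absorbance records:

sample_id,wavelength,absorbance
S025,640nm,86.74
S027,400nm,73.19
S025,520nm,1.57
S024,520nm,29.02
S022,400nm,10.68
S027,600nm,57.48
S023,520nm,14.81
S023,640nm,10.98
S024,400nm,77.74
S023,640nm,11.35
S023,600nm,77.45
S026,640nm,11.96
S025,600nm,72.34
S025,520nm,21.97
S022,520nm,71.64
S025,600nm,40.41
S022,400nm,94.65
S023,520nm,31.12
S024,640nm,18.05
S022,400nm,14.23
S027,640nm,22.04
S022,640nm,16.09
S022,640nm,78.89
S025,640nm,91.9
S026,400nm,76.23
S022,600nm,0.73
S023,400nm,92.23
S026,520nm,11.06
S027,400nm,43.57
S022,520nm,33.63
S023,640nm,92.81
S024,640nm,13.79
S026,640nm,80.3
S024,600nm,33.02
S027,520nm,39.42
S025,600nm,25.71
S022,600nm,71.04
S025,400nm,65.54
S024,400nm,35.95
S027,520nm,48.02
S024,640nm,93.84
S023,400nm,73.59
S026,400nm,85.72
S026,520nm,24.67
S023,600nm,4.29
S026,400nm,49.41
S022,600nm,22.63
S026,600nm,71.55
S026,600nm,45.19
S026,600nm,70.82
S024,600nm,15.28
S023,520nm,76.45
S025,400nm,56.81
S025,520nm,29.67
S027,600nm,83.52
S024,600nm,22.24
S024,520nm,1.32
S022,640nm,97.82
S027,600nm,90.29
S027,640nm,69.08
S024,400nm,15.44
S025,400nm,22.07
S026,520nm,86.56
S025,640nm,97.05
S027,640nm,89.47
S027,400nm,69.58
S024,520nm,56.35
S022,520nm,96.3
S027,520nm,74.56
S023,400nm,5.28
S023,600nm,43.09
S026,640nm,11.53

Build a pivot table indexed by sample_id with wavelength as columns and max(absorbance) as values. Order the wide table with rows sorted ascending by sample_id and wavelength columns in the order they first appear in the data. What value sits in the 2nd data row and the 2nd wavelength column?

With rows sorted ascending by sample_id, row 2 is sample_id=S023. wavelength columns in first-appearance order: 640nm, 400nm, 520nm, 600nm; column 2 is 400nm.
Long rows with sample_id=S023, wavelength=400nm: max(92.23, 73.59, 5.28) = 92.23.

92.23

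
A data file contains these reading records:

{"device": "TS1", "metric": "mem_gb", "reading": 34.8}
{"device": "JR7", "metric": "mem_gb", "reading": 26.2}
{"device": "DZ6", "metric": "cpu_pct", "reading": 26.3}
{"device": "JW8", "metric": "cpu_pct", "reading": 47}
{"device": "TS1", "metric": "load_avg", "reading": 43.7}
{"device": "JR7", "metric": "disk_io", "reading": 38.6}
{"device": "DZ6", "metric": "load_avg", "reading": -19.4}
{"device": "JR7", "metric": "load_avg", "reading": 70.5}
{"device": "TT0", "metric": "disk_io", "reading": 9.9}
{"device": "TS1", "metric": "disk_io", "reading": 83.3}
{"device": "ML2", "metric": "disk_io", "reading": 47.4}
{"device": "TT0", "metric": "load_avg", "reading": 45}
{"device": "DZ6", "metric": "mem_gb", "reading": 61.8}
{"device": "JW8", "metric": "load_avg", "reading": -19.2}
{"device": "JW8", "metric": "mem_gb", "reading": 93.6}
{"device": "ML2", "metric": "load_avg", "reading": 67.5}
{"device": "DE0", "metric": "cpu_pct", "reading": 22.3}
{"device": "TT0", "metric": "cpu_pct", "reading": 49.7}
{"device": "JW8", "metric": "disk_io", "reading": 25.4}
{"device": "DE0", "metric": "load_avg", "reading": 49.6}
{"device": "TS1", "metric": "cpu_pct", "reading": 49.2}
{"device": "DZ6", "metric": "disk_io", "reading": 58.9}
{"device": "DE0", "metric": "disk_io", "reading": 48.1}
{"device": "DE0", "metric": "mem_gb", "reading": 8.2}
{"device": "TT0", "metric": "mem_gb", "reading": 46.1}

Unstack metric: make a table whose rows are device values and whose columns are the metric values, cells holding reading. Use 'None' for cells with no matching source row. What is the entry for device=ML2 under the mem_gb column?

No long-format row has device=ML2 and metric=mem_gb, so the cell is None.

None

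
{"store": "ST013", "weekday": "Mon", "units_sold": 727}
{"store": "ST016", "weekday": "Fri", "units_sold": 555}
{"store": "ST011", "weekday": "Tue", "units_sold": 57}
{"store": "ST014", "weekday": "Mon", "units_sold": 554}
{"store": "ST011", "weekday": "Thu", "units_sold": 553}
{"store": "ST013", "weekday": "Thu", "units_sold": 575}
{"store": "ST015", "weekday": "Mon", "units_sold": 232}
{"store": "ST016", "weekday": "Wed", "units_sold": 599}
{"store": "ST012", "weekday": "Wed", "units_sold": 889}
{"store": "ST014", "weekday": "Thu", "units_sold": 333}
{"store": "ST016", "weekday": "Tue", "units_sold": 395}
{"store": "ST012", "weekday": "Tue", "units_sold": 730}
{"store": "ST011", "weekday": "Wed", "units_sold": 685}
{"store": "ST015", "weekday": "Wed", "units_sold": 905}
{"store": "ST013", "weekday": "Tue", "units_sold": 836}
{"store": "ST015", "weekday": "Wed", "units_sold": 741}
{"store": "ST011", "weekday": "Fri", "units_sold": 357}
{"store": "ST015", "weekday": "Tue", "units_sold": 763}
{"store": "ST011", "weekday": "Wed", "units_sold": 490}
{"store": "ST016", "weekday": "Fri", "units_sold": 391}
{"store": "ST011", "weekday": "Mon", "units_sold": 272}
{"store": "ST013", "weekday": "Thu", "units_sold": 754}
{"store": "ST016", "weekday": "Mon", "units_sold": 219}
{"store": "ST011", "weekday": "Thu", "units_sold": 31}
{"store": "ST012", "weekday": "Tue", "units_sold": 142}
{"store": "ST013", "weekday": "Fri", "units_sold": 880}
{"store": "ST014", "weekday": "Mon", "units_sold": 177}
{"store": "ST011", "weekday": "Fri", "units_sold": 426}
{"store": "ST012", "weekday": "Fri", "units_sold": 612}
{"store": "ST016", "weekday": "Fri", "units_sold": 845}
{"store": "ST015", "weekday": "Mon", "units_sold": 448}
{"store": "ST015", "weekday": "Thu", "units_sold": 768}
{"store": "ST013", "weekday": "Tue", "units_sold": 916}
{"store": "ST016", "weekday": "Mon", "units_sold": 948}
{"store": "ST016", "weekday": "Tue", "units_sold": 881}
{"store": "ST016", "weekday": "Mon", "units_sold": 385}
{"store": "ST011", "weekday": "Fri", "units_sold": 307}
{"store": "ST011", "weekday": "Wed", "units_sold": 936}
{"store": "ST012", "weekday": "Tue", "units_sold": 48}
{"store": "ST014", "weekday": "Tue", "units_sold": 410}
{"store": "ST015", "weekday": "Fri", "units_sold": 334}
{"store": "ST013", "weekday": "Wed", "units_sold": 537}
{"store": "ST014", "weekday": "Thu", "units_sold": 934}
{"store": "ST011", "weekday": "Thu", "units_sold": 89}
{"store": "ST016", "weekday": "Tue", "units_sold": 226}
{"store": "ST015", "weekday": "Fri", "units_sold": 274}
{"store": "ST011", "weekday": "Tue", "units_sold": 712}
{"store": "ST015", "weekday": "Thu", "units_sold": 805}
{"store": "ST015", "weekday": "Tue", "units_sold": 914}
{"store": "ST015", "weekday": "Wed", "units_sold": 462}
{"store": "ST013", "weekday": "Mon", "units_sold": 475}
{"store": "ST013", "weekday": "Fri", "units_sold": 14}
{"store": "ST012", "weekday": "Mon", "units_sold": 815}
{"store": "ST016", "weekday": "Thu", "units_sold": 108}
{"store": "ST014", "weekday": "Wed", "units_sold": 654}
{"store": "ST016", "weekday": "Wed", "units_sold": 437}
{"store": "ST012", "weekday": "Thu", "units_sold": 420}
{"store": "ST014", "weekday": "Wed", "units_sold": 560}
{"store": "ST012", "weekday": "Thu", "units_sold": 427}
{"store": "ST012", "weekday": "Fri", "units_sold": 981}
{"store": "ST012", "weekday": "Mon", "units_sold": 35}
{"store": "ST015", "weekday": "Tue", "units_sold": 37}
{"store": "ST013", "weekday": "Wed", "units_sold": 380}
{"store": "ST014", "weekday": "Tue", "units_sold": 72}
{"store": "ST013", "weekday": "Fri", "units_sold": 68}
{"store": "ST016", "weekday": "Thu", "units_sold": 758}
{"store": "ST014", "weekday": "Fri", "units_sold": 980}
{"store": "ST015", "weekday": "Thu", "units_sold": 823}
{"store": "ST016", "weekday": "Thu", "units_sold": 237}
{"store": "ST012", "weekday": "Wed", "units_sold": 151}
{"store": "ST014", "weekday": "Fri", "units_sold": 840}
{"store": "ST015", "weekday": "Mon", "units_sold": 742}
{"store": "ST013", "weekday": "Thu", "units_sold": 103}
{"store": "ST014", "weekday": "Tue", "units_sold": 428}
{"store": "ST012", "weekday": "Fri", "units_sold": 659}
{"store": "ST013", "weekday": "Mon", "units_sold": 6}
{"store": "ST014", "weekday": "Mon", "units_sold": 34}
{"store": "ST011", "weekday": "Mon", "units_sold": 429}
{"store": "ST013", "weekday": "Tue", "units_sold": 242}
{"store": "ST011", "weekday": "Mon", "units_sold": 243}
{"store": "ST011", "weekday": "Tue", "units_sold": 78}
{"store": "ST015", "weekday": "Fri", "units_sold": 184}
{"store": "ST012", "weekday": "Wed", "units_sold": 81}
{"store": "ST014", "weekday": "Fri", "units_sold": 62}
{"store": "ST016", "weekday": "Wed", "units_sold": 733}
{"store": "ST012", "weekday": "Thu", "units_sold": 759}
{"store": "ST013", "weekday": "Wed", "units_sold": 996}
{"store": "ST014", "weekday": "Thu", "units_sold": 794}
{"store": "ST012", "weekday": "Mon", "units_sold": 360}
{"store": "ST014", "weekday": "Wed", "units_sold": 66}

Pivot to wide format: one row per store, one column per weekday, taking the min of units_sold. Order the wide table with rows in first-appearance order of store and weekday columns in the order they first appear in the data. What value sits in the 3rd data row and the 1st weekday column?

243

With rows in first-appearance order of store, row 3 is store=ST011. weekday columns in first-appearance order: Mon, Fri, Tue, Thu, Wed; column 1 is Mon.
Long rows with store=ST011, weekday=Mon: min(272, 429, 243) = 243.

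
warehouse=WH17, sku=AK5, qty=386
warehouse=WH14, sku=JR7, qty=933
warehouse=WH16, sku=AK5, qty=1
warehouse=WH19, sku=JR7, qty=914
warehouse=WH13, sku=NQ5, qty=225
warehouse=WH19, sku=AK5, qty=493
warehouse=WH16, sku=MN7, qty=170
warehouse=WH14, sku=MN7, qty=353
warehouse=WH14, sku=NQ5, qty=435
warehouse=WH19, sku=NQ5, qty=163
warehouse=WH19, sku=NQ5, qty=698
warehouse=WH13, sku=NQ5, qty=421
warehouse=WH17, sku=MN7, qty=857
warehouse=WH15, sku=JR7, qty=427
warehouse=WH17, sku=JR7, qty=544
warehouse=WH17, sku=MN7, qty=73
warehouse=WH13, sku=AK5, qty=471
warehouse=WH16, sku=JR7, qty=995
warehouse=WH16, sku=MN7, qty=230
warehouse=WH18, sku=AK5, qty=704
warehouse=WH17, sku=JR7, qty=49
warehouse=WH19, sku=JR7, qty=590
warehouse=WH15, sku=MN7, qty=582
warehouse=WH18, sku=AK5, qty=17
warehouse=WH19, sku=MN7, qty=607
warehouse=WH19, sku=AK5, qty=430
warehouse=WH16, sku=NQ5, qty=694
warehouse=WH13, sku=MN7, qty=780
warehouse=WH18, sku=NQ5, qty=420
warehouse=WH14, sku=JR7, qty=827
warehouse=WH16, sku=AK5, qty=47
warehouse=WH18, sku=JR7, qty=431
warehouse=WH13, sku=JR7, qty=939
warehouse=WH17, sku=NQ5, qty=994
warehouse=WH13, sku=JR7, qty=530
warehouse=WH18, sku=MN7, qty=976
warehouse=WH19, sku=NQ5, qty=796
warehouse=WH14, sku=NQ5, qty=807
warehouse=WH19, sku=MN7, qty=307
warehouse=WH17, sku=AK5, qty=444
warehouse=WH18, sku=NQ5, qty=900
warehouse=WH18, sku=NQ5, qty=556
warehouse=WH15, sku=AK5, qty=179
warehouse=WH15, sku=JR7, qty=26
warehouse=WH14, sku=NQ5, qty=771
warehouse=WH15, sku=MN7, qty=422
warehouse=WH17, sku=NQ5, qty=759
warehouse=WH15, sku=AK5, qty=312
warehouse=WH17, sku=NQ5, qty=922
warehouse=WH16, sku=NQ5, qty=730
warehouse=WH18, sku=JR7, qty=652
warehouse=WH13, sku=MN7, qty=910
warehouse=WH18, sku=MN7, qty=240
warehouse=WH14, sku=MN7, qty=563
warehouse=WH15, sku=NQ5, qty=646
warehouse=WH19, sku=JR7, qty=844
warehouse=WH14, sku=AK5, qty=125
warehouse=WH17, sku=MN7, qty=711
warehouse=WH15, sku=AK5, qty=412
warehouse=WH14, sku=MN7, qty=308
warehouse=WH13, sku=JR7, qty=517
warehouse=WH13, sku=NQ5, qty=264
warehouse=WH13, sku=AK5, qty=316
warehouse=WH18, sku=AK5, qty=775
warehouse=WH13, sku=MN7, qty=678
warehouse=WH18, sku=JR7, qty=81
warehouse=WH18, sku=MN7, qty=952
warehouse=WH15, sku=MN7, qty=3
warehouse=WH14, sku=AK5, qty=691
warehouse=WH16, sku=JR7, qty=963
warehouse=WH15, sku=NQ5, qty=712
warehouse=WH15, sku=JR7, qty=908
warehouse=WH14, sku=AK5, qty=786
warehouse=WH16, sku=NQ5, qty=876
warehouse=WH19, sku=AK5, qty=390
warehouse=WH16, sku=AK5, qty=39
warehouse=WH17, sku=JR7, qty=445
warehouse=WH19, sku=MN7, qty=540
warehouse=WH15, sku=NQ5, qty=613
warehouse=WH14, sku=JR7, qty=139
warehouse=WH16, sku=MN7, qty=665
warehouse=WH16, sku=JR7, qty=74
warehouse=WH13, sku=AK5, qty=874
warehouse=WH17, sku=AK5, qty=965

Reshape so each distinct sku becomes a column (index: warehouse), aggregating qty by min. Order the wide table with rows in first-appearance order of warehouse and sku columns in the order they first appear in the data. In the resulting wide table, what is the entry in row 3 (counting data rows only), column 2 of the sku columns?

74

With rows in first-appearance order of warehouse, row 3 is warehouse=WH16. sku columns in first-appearance order: AK5, JR7, NQ5, MN7; column 2 is JR7.
Long rows with warehouse=WH16, sku=JR7: min(995, 963, 74) = 74.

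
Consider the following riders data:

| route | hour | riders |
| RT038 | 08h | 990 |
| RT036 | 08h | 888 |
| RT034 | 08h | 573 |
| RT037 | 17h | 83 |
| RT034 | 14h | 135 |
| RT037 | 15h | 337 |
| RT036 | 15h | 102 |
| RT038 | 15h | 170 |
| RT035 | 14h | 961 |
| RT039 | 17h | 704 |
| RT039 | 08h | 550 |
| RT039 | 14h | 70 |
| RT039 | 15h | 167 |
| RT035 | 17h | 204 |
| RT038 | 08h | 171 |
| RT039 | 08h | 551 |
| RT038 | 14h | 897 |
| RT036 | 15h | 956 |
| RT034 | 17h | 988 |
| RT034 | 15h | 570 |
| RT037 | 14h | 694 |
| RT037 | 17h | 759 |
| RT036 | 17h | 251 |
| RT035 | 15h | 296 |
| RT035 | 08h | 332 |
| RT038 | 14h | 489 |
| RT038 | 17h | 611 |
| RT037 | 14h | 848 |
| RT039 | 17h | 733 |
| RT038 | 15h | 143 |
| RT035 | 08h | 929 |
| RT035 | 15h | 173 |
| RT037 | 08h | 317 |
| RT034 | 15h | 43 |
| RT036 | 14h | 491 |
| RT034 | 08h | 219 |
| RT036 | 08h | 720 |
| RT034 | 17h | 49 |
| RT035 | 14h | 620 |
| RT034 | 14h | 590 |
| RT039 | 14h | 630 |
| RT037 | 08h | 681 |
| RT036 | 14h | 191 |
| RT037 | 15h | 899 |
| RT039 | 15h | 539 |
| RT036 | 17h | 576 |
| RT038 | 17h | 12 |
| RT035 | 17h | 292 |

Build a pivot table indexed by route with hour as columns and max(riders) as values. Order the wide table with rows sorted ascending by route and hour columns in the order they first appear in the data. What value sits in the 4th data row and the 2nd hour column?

With rows sorted ascending by route, row 4 is route=RT037. hour columns in first-appearance order: 08h, 17h, 14h, 15h; column 2 is 17h.
Long rows with route=RT037, hour=17h: max(83, 759) = 759.

759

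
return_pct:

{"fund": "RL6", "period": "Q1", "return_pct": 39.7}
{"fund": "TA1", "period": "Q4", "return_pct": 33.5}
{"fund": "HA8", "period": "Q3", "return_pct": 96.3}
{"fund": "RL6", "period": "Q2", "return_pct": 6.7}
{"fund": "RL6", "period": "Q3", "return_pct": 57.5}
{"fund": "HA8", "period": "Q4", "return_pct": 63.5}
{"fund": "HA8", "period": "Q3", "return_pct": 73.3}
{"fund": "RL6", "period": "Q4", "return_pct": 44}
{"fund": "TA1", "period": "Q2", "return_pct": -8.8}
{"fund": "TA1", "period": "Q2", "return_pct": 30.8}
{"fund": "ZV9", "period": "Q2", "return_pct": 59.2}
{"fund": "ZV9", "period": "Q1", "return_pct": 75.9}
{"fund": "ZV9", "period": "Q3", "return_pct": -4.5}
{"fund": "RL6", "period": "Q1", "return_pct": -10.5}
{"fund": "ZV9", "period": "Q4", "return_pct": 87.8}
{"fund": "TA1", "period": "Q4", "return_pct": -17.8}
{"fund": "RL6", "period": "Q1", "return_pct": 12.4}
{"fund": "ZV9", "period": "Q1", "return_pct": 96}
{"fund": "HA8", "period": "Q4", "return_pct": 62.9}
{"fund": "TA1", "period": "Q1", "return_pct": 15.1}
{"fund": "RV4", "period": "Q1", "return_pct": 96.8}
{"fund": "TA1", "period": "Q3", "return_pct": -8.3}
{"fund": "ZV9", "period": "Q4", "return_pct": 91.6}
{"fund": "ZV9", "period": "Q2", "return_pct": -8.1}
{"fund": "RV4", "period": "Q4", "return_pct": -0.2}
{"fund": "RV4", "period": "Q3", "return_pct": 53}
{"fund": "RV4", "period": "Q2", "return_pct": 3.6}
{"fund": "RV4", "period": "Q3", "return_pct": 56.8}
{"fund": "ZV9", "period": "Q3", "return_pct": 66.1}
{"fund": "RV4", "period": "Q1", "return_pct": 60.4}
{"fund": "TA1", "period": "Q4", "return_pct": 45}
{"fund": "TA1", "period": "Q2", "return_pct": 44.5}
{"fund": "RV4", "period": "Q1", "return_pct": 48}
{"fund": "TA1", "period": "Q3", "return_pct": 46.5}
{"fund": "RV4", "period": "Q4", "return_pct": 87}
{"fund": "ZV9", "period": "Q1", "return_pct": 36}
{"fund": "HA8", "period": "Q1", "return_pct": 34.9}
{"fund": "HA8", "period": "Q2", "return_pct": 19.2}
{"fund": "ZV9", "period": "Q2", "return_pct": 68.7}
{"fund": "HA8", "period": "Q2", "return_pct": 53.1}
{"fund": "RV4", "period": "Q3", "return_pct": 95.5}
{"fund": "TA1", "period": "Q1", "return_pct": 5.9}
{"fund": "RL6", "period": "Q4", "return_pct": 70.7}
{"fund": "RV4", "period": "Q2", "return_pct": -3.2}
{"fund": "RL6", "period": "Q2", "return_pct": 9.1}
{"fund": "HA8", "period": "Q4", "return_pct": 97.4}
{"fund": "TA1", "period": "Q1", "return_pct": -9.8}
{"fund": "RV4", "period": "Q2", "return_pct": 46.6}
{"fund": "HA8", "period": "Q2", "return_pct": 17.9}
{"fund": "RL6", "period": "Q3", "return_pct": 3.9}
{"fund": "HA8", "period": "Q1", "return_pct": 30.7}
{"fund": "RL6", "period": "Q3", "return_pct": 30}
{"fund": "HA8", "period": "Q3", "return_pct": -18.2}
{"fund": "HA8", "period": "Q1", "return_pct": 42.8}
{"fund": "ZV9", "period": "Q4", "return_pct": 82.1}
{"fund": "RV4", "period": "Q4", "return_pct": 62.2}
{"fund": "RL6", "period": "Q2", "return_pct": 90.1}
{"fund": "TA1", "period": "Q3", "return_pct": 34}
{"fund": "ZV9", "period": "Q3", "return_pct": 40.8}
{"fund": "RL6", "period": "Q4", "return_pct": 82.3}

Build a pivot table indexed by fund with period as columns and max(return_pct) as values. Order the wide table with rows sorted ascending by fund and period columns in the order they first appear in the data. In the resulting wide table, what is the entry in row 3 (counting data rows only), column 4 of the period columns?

46.6

With rows sorted ascending by fund, row 3 is fund=RV4. period columns in first-appearance order: Q1, Q4, Q3, Q2; column 4 is Q2.
Long rows with fund=RV4, period=Q2: max(3.6, -3.2, 46.6) = 46.6.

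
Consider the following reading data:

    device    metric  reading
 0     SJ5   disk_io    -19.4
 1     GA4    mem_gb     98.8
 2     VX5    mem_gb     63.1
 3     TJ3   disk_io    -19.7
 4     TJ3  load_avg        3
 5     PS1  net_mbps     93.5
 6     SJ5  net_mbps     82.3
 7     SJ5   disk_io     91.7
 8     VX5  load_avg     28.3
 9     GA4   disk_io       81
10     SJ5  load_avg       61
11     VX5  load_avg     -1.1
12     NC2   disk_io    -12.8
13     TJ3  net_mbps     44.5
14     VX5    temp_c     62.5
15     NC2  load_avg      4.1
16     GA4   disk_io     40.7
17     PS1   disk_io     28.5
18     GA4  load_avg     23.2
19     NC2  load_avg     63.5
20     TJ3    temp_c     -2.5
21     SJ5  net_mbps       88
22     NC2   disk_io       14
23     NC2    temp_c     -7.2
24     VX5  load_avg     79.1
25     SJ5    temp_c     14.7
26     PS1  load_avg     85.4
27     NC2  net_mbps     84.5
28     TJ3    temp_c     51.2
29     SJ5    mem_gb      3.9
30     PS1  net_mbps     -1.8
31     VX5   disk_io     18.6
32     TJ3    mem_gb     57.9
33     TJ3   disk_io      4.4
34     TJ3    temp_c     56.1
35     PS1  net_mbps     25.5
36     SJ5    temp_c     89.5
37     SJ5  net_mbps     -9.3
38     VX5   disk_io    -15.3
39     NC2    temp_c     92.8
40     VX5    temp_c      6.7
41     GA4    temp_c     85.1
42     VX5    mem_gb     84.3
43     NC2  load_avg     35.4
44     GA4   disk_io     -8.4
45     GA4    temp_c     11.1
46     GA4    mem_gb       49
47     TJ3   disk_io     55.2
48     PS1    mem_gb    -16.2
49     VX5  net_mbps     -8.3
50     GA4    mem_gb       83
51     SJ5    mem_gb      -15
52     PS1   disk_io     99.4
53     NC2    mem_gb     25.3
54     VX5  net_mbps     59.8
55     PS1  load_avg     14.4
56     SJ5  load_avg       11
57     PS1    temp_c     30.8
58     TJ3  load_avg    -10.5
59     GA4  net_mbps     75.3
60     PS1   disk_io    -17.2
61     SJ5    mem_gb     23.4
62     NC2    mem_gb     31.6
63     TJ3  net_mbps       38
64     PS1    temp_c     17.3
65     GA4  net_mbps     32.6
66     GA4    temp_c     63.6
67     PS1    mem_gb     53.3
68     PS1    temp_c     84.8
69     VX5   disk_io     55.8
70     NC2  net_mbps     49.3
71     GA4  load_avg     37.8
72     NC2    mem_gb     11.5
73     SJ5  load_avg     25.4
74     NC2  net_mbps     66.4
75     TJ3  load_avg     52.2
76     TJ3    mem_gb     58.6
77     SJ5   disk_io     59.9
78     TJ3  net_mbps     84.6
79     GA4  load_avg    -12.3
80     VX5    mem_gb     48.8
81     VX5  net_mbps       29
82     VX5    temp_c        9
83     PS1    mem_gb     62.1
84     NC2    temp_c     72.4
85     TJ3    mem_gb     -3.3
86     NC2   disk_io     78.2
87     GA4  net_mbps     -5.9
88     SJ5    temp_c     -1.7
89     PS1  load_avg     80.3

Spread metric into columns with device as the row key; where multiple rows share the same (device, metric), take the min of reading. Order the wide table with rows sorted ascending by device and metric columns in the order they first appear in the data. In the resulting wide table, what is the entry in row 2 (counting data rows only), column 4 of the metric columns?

With rows sorted ascending by device, row 2 is device=NC2. metric columns in first-appearance order: disk_io, mem_gb, load_avg, net_mbps, temp_c; column 4 is net_mbps.
Long rows with device=NC2, metric=net_mbps: min(84.5, 49.3, 66.4) = 49.3.

49.3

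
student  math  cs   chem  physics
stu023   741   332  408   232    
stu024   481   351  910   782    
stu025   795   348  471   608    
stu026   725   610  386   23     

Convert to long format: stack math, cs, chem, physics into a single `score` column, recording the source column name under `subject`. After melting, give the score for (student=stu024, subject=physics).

782

Unpivoting turns each (student, wide-column) pair into one long row.
The wide cell at row stu024, column physics holds 782, so the long row (stu024, physics) has score=782.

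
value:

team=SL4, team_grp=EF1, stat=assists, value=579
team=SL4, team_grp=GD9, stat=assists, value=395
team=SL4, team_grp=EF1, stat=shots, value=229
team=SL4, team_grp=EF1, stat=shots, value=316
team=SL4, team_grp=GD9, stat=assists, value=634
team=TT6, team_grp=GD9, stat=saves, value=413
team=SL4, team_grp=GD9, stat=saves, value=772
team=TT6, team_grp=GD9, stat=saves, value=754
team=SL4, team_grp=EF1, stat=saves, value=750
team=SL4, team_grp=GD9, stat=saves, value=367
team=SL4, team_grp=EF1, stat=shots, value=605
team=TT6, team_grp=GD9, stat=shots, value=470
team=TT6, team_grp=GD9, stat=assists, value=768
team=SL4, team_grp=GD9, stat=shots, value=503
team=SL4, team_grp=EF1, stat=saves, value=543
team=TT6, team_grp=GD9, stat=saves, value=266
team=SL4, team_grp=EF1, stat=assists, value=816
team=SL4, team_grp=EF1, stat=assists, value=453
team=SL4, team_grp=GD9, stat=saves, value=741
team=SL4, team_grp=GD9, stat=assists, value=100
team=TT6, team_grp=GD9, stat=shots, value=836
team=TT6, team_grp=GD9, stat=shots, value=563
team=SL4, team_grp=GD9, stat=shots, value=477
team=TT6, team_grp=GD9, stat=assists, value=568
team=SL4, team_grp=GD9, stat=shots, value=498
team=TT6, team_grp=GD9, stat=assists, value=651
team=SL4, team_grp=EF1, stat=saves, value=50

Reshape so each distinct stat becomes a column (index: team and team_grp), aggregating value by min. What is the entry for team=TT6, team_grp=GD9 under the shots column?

470

Rows with team=TT6, team_grp=GD9 and stat=shots: value values are 470, 836, 563.
min(470, 836, 563) = 470.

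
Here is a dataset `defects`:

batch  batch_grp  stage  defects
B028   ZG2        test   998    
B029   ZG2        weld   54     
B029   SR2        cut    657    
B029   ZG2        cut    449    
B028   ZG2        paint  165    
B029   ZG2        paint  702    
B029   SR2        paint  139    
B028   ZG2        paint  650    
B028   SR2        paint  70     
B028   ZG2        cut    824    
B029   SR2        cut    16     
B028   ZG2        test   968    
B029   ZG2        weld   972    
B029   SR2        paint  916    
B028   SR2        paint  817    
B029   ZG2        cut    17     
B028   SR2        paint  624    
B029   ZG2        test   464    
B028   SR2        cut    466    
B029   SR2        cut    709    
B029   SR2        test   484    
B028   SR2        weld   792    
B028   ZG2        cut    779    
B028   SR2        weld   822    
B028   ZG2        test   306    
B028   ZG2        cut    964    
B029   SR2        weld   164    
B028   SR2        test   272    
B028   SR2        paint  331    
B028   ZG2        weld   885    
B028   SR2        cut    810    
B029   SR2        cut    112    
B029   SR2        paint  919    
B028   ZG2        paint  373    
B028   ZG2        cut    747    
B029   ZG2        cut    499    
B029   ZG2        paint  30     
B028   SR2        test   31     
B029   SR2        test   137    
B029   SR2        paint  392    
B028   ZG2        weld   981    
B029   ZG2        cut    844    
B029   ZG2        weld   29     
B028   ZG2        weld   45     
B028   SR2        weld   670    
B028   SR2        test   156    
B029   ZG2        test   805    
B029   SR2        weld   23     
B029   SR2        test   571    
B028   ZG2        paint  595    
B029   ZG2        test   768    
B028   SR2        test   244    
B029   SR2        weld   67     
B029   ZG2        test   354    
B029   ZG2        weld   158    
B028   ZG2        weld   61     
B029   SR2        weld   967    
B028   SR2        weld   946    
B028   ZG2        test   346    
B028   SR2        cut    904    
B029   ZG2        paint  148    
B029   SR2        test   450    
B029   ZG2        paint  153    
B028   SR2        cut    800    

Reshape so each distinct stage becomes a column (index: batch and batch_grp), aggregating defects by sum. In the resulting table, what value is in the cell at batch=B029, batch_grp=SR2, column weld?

1221

Rows with batch=B029, batch_grp=SR2 and stage=weld: defects values are 164, 23, 67, 967.
164 + 23 + 67 + 967 = 1221.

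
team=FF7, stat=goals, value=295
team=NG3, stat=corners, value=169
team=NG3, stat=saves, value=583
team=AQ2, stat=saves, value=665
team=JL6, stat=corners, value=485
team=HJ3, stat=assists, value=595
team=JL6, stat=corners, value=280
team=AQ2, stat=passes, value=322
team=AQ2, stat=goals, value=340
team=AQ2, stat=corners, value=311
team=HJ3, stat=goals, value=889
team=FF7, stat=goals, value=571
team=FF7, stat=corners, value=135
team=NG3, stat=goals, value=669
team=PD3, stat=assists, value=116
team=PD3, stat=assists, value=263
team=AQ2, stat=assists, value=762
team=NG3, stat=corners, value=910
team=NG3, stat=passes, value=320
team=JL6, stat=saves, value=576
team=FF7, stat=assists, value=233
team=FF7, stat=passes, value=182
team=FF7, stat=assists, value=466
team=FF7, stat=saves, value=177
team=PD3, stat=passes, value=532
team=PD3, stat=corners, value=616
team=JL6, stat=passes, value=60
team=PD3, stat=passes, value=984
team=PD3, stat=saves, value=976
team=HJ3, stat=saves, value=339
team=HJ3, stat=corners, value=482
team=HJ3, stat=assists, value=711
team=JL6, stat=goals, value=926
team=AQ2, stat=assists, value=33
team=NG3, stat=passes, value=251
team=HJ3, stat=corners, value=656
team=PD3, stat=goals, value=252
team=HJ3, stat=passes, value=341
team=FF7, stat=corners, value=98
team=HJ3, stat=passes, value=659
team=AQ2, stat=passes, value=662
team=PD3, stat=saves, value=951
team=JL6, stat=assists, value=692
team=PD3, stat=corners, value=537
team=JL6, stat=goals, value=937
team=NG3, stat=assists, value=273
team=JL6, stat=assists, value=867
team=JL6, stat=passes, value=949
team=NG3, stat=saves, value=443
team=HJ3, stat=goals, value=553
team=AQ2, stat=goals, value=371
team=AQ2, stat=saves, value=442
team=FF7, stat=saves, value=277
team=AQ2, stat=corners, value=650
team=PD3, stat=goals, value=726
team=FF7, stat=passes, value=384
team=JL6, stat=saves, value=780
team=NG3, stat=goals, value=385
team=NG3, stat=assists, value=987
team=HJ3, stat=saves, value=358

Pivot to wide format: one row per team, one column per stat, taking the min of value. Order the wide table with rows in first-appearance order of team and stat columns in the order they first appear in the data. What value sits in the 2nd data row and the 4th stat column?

273

With rows in first-appearance order of team, row 2 is team=NG3. stat columns in first-appearance order: goals, corners, saves, assists, passes; column 4 is assists.
Long rows with team=NG3, stat=assists: min(273, 987) = 273.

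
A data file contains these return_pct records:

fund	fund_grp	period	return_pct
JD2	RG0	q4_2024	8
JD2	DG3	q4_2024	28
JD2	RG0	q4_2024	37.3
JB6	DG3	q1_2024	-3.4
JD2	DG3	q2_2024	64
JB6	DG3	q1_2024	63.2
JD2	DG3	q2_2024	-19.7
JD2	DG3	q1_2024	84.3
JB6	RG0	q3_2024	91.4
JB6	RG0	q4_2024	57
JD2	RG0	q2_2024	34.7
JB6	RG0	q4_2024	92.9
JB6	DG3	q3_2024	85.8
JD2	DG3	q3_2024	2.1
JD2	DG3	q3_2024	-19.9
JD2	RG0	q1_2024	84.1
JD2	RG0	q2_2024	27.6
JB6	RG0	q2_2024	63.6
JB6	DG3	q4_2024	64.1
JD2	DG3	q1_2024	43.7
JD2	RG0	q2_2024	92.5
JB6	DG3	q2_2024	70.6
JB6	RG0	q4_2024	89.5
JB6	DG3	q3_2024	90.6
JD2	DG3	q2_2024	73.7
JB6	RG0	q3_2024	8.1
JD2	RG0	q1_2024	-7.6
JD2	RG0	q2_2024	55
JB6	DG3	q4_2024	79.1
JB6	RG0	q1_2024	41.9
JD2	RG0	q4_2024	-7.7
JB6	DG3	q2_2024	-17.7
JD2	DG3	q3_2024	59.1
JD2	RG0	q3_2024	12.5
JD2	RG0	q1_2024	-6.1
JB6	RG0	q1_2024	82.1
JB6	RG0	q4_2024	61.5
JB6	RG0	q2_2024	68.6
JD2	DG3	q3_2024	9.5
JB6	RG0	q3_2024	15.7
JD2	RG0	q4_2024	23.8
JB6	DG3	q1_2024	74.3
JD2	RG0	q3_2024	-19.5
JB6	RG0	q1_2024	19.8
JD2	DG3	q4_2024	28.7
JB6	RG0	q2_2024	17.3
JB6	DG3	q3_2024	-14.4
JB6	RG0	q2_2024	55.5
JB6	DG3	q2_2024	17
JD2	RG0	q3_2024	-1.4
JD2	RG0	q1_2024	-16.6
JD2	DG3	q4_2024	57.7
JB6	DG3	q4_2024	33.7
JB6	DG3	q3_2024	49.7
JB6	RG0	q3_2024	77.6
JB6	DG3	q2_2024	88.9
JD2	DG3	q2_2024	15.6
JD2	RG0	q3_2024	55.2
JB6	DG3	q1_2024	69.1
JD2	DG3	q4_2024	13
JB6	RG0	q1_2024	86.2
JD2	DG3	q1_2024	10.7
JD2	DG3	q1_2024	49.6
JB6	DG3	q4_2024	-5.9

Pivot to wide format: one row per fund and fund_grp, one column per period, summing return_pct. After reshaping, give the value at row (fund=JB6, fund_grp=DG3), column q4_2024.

171

Rows with fund=JB6, fund_grp=DG3 and period=q4_2024: return_pct values are 64.1, 79.1, 33.7, -5.9.
64.1 + 79.1 + 33.7 + -5.9 = 171.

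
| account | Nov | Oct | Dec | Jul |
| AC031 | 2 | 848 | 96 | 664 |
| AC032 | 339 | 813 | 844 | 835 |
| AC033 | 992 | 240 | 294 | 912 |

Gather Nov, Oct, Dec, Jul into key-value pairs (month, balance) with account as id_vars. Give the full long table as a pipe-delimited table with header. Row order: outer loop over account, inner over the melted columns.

Each (account, column) pair becomes one row: 3 × 4 = 12 rows.
For example, (AC031, Nov) → balance=2.

| account | month | balance |
| AC031 | Nov | 2 |
| AC031 | Oct | 848 |
| AC031 | Dec | 96 |
| AC031 | Jul | 664 |
| AC032 | Nov | 339 |
| AC032 | Oct | 813 |
| AC032 | Dec | 844 |
| AC032 | Jul | 835 |
| AC033 | Nov | 992 |
| AC033 | Oct | 240 |
| AC033 | Dec | 294 |
| AC033 | Jul | 912 |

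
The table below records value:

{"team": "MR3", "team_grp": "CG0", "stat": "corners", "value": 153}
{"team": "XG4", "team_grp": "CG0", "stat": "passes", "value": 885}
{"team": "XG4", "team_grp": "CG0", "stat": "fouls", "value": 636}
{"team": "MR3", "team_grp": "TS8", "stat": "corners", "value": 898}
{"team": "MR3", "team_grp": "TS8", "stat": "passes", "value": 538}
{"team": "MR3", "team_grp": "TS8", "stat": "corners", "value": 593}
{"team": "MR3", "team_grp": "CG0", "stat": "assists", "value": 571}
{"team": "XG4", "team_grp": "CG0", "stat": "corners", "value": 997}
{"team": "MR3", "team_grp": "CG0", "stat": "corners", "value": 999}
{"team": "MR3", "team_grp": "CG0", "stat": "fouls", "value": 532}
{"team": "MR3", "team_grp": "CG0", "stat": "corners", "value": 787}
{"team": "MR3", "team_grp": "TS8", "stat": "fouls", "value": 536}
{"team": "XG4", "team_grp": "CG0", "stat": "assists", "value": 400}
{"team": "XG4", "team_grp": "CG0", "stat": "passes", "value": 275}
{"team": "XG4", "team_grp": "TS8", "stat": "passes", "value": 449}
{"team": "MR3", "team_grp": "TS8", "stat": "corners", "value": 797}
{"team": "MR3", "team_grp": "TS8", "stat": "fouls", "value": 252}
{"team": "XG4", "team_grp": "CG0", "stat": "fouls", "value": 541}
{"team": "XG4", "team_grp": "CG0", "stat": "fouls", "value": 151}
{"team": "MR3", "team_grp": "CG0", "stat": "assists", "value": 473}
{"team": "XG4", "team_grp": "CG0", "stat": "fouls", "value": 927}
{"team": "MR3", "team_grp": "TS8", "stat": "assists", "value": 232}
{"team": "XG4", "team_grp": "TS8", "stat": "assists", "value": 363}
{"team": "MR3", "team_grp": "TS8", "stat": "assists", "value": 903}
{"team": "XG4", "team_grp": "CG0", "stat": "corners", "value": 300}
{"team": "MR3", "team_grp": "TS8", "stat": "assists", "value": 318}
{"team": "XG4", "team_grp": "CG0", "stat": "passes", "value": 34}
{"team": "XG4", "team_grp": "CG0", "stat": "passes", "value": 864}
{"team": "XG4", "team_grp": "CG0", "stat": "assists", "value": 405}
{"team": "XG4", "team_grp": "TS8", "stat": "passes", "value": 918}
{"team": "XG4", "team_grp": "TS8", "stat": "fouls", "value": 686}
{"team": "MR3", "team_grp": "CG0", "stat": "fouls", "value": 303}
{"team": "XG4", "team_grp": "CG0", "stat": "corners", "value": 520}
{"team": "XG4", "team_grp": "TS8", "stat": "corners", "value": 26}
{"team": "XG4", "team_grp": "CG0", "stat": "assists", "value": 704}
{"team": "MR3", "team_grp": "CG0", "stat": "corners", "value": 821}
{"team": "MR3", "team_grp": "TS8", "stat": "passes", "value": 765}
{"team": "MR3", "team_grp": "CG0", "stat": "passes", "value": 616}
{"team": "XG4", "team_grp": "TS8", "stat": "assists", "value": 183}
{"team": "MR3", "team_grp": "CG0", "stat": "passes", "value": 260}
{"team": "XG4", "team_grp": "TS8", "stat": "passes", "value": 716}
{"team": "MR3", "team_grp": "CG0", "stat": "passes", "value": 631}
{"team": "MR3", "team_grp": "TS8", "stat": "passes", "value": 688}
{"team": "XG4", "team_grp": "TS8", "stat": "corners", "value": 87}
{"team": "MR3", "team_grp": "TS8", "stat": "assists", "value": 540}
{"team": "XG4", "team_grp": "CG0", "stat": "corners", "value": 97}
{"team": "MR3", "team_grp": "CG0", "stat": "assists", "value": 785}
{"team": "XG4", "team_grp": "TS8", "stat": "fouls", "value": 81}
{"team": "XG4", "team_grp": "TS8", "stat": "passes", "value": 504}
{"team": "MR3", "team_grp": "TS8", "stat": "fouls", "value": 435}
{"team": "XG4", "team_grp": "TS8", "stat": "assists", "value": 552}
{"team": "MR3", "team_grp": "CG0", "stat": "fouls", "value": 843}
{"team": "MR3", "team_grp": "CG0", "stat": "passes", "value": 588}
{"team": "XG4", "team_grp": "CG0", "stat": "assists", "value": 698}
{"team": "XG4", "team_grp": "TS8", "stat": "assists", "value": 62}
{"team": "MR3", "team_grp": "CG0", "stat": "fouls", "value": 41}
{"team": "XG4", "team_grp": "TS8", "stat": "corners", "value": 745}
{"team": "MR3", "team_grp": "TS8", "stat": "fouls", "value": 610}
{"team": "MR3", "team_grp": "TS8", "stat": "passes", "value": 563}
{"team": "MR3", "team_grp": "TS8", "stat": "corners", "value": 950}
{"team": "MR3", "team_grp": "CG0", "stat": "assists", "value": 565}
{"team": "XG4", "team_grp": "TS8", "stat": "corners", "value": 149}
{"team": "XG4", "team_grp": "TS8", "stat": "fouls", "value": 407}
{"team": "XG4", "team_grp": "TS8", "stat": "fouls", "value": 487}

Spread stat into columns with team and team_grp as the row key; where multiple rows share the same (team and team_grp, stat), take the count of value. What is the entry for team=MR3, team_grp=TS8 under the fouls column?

4

Rows with team=MR3, team_grp=TS8 and stat=fouls: value values are 536, 252, 435, 610.
4 rows match — count = 4.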